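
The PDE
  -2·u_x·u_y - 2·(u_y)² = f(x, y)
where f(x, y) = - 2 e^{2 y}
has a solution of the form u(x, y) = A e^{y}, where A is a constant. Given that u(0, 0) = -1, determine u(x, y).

Substitute the ansatz u = A e^{y} into the left-hand side.
Derivatives of the ansatz:
  u_x = 0
  u_y = A e^{y}
Term by term:
  -2·u_x·u_y = 0
  -2·(u_y)² = - 2 A^{2} e^{2 y}
So the left-hand side equals
  - 2 A^{2} e^{2 y}
This must equal f(x, y) = - 2 e^{2 y} identically.
Matching coefficients of the independent functions:
  [e^{2 y}]:  - 2 A^{2} = -2
These equations allow (A) = (-1) or (1).
Impose the point condition(s):
  u(0, 0) = -1  ⟹  A = -1
Only A = -1 satisfies everything.
Hence u(x, y) = - e^{y}.

Answer: u(x, y) = - e^{y}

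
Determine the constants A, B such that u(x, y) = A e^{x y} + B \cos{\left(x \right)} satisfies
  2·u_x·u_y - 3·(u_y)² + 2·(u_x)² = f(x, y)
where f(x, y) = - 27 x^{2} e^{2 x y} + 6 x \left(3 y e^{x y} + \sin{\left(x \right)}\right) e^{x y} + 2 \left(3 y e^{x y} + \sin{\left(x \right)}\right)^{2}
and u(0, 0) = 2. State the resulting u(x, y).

Substitute the ansatz u = A e^{x y} + B \cos{\left(x \right)} into the left-hand side.
Derivatives of the ansatz:
  u_x = A y e^{x y} - B \sin{\left(x \right)}
  u_y = A x e^{x y}
Term by term:
  2·u_x·u_y = 2 A^{2} x y e^{2 x y} - 2 A B x e^{x y} \sin{\left(x \right)}
  -3·(u_y)² = - 3 A^{2} x^{2} e^{2 x y}
  2·(u_x)² = 2 A^{2} y^{2} e^{2 x y} - 4 A B y e^{x y} \sin{\left(x \right)} + 2 B^{2} \sin^{2}{\left(x \right)}
So the left-hand side equals
  - 3 A^{2} x^{2} e^{2 x y} + 2 A^{2} x y e^{2 x y} + 2 A^{2} y^{2} e^{2 x y} - 2 A B x e^{x y} \sin{\left(x \right)} - 4 A B y e^{x y} \sin{\left(x \right)} + 2 B^{2} \sin^{2}{\left(x \right)}
This must equal f(x, y) identically; expanded, f = - 27 x^{2} e^{2 x y} + 18 x y e^{2 x y} + 6 x e^{x y} \sin{\left(x \right)} + 18 y^{2} e^{2 x y} + 12 y e^{x y} \sin{\left(x \right)} + 2 \sin^{2}{\left(x \right)}.
Matching coefficients of the independent functions:
  [x^{2} e^{2 x y}]:  - 3 A^{2} = -27
  [y^{2} e^{2 x y}, x y e^{2 x y}]:  2 A^{2} = 18
  [x e^{x y} \sin{\left(x \right)}]:  - 2 A B = 6
  [y e^{x y} \sin{\left(x \right)}]:  - 4 A B = 12
  [\sin^{2}{\left(x \right)}]:  2 B^{2} = 2
These equations allow (A, B) = (-3, 1) or (3, -1).
Impose the point condition(s):
  u(0, 0) = 2  ⟹  A + B = 2
Only A = 3, B = -1 satisfies everything.
Hence u(x, y) = 3 e^{x y} - \cos{\left(x \right)}.

Answer: u(x, y) = 3 e^{x y} - \cos{\left(x \right)}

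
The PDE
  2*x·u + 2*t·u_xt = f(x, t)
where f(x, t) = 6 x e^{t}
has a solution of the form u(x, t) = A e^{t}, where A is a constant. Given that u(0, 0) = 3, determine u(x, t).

Answer: u(x, t) = 3 e^{t}

Derivation:
Substitute the ansatz u = A e^{t} into the left-hand side.
Derivatives of the ansatz:
  u_xt = 0
Term by term:
  2*x·u = 2 A x e^{t}
  2*t·u_xt = 0
So the left-hand side equals
  2 A x e^{t}
This must equal f(x, t) = 6 x e^{t} identically.
Matching coefficients of the independent functions:
  [x e^{t}]:  2 A = 6
Solving: A = 3.
Check against the point condition:
  u(0, 0) = 3  ⟹  A = 3  ✓
Hence u(x, t) = 3 e^{t}.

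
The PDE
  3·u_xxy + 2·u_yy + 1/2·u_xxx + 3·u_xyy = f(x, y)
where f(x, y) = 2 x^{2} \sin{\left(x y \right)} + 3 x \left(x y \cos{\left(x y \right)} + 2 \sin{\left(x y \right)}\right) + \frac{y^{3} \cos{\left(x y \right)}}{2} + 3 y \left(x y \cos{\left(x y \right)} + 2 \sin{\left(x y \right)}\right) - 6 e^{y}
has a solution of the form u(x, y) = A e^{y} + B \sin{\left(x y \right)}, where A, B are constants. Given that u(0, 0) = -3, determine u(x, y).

Substitute the ansatz u = A e^{y} + B \sin{\left(x y \right)} into the left-hand side.
Derivatives of the ansatz:
  u_xxy = - B x y^{2} \cos{\left(x y \right)} - 2 B y \sin{\left(x y \right)}
  u_yy = A e^{y} - B x^{2} \sin{\left(x y \right)}
  u_xxx = - B y^{3} \cos{\left(x y \right)}
  u_xyy = - B x^{2} y \cos{\left(x y \right)} - 2 B x \sin{\left(x y \right)}
Term by term:
  3·u_xxy = - 3 B x y^{2} \cos{\left(x y \right)} - 6 B y \sin{\left(x y \right)}
  2·u_yy = 2 A e^{y} - 2 B x^{2} \sin{\left(x y \right)}
  1/2·u_xxx = - \frac{B y^{3} \cos{\left(x y \right)}}{2}
  3·u_xyy = - 3 B x^{2} y \cos{\left(x y \right)} - 6 B x \sin{\left(x y \right)}
So the left-hand side equals
  2 A e^{y} - 3 B x^{2} y \cos{\left(x y \right)} - 2 B x^{2} \sin{\left(x y \right)} - 3 B x y^{2} \cos{\left(x y \right)} - 6 B x \sin{\left(x y \right)} - \frac{B y^{3} \cos{\left(x y \right)}}{2} - 6 B y \sin{\left(x y \right)}
This must equal f(x, y) identically; expanded, f = 3 x^{2} y \cos{\left(x y \right)} + 2 x^{2} \sin{\left(x y \right)} + 3 x y^{2} \cos{\left(x y \right)} + 6 x \sin{\left(x y \right)} + \frac{y^{3} \cos{\left(x y \right)}}{2} + 6 y \sin{\left(x y \right)} - 6 e^{y}.
Matching coefficients of the independent functions:
  [x \sin{\left(x y \right)}, y \sin{\left(x y \right)}]:  - 6 B = 6
  [x^{2} \sin{\left(x y \right)}]:  - 2 B = 2
  [y^{3} \cos{\left(x y \right)}]:  - \frac{B}{2} = \frac{1}{2}
  [x y^{2} \cos{\left(x y \right)}, x^{2} y \cos{\left(x y \right)}]:  - 3 B = 3
  [e^{y}]:  2 A = -6
Solving: A = -3, B = -1.
Check against the point condition:
  u(0, 0) = -3  ⟹  A = -3  ✓
Hence u(x, y) = - 3 e^{y} - \sin{\left(x y \right)}.

Answer: u(x, y) = - 3 e^{y} - \sin{\left(x y \right)}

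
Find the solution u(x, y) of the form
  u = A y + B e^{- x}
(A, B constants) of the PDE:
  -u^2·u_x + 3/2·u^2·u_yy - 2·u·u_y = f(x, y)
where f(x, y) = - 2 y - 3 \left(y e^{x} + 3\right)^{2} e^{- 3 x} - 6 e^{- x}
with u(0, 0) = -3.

Substitute the ansatz u = A y + B e^{- x} into the left-hand side.
Derivatives of the ansatz:
  u_x = - B e^{- x}
  u_yy = 0
  u_y = A
Term by term:
  -u^2·u_x = A^{2} B y^{2} e^{- x} + 2 A B^{2} y e^{- 2 x} + B^{3} e^{- 3 x}
  3/2·u^2·u_yy = 0
  -2·u·u_y = - 2 A^{2} y - 2 A B e^{- x}
So the left-hand side equals
  A^{2} B y^{2} e^{- x} - 2 A^{2} y + 2 A B^{2} y e^{- 2 x} - 2 A B e^{- x} + B^{3} e^{- 3 x}
This must equal f(x, y) identically; expanded, f = - 3 y^{2} e^{- x} - 2 y - 18 y e^{- 2 x} - 6 e^{- x} - 27 e^{- 3 x}.
Matching coefficients of the independent functions:
  [y]:  - 2 A^{2} = -2
  [y e^{- 2 x}]:  2 A B^{2} = -18
  [y^{2} e^{- x}]:  A^{2} B = -3
  [e^{- 3 x}]:  B^{3} = -27
  [e^{- x}]:  - 2 A B = -6
Solving: A = -1, B = -3.
Check against the point condition:
  u(0, 0) = -3  ⟹  B = -3  ✓
Hence u(x, y) = - y - 3 e^{- x}.

Answer: u(x, y) = - y - 3 e^{- x}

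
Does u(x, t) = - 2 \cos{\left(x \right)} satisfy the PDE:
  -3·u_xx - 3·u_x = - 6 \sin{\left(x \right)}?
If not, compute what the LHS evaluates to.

Evaluate each term of the left-hand side for u = - 2 \cos{\left(x \right)}.
Derivatives:
  u_xx = 2 \cos{\left(x \right)}
  u_x = 2 \sin{\left(x \right)}
Terms:
  -3·u_xx = - 6 \cos{\left(x \right)}
  -3·u_x = - 6 \sin{\left(x \right)}
Sum: LHS = - 6 \sqrt{2} \sin{\left(x + \frac{\pi}{4} \right)}
Given right-hand side: - 6 \sin{\left(x \right)}. Difference LHS − RHS = - 6 \cos{\left(x \right)} ≠ 0, so u is not a solution.

Answer: No, the LHS evaluates to - 6 \sqrt{2} \sin{\left(x + \frac{\pi}{4} \right)}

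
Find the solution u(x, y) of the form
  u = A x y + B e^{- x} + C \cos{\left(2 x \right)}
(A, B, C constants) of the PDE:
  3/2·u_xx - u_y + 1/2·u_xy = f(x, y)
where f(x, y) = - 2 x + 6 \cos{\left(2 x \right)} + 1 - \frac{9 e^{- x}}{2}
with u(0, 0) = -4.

Answer: u(x, y) = 2 x y - \cos{\left(2 x \right)} - 3 e^{- x}

Derivation:
Substitute the ansatz u = A x y + B e^{- x} + C \cos{\left(2 x \right)} into the left-hand side.
Derivatives of the ansatz:
  u_xx = B e^{- x} - 4 C \cos{\left(2 x \right)}
  u_y = A x
  u_xy = A
Term by term:
  3/2·u_xx = \frac{3 B e^{- x}}{2} - 6 C \cos{\left(2 x \right)}
  -u_y = - A x
  1/2·u_xy = \frac{A}{2}
So the left-hand side equals
  - A x + \frac{A}{2} + \frac{3 B e^{- x}}{2} - 6 C \cos{\left(2 x \right)}
This must equal f(x, y) = - 2 x + 6 \cos{\left(2 x \right)} + 1 - \frac{9 e^{- x}}{2} identically.
Matching coefficients of the independent functions:
  [constant term]:  \frac{A}{2} = 1
  [x]:  - A = -2
  [e^{- x}]:  \frac{3 B}{2} = - \frac{9}{2}
  [\cos{\left(2 x \right)}]:  - 6 C = 6
Solving: A = 2, B = -3, C = -1.
Check against the point condition:
  u(0, 0) = -4  ⟹  B + C = -4  ✓
Hence u(x, y) = 2 x y - \cos{\left(2 x \right)} - 3 e^{- x}.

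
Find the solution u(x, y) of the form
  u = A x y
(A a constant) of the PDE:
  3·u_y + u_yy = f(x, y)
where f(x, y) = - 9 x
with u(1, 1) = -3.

Substitute the ansatz u = A x y into the left-hand side.
Derivatives of the ansatz:
  u_y = A x
  u_yy = 0
Term by term:
  3·u_y = 3 A x
  u_yy = 0
So the left-hand side equals
  3 A x
This must equal f(x, y) = - 9 x identically.
Matching coefficients of the independent functions:
  [x]:  3 A = -9
Solving: A = -3.
Check against the point condition:
  u(1, 1) = -3  ⟹  A = -3  ✓
Hence u(x, y) = - 3 x y.

Answer: u(x, y) = - 3 x y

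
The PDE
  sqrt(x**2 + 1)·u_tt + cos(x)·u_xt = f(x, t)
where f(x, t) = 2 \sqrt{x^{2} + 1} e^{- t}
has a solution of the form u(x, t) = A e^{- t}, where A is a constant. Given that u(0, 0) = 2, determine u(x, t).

Substitute the ansatz u = A e^{- t} into the left-hand side.
Derivatives of the ansatz:
  u_tt = A e^{- t}
  u_xt = 0
Term by term:
  sqrt(x**2 + 1)·u_tt = A \sqrt{x^{2} + 1} e^{- t}
  cos(x)·u_xt = 0
So the left-hand side equals
  A \sqrt{x^{2} + 1} e^{- t}
This must equal f(x, t) = 2 \sqrt{x^{2} + 1} e^{- t} identically.
Matching coefficients of the independent functions:
  [\sqrt{x^{2} + 1} e^{- t}]:  A = 2
Solving: A = 2.
Check against the point condition:
  u(0, 0) = 2  ⟹  A = 2  ✓
Hence u(x, t) = 2 e^{- t}.

Answer: u(x, t) = 2 e^{- t}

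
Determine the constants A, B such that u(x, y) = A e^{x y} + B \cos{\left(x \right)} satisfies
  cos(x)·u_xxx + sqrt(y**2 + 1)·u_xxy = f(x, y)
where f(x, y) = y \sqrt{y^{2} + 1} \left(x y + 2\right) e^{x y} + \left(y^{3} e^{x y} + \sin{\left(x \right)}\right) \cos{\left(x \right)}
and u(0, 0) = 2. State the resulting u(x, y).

Answer: u(x, y) = e^{x y} + \cos{\left(x \right)}

Derivation:
Substitute the ansatz u = A e^{x y} + B \cos{\left(x \right)} into the left-hand side.
Derivatives of the ansatz:
  u_xxx = A y^{3} e^{x y} + B \sin{\left(x \right)}
  u_xxy = A x y^{2} e^{x y} + 2 A y e^{x y}
Term by term:
  cos(x)·u_xxx = A y^{3} e^{x y} \cos{\left(x \right)} + B \sin{\left(x \right)} \cos{\left(x \right)}
  sqrt(y**2 + 1)·u_xxy = A x y^{2} \sqrt{y^{2} + 1} e^{x y} + 2 A y \sqrt{y^{2} + 1} e^{x y}
So the left-hand side equals
  A x y^{2} \sqrt{y^{2} + 1} e^{x y} + A y^{3} e^{x y} \cos{\left(x \right)} + 2 A y \sqrt{y^{2} + 1} e^{x y} + B \sin{\left(x \right)} \cos{\left(x \right)}
This must equal f(x, y) identically; expanded, f = x y^{2} \sqrt{y^{2} + 1} e^{x y} + y^{3} e^{x y} \cos{\left(x \right)} + 2 y \sqrt{y^{2} + 1} e^{x y} + \sin{\left(x \right)} \cos{\left(x \right)}.
Matching coefficients of the independent functions:
  [\sin{\left(x \right)} \cos{\left(x \right)}]:  B = 1
  [y \sqrt{y^{2} + 1} e^{x y}]:  2 A = 2
  [y^{3} e^{x y} \cos{\left(x \right)}, x y^{2} \sqrt{y^{2} + 1} e^{x y}]:  A = 1
Solving: A = 1, B = 1.
Check against the point condition:
  u(0, 0) = 2  ⟹  A + B = 2  ✓
Hence u(x, y) = e^{x y} + \cos{\left(x \right)}.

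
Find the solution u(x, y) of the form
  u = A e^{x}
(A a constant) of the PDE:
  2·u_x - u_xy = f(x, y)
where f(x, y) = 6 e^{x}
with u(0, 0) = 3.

Substitute the ansatz u = A e^{x} into the left-hand side.
Derivatives of the ansatz:
  u_x = A e^{x}
  u_xy = 0
Term by term:
  2·u_x = 2 A e^{x}
  -u_xy = 0
So the left-hand side equals
  2 A e^{x}
This must equal f(x, y) = 6 e^{x} identically.
Matching coefficients of the independent functions:
  [e^{x}]:  2 A = 6
Solving: A = 3.
Check against the point condition:
  u(0, 0) = 3  ⟹  A = 3  ✓
Hence u(x, y) = 3 e^{x}.

Answer: u(x, y) = 3 e^{x}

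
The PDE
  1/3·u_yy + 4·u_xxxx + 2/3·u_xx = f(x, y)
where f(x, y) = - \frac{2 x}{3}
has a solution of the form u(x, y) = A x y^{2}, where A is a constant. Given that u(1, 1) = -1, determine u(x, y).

Answer: u(x, y) = - x y^{2}

Derivation:
Substitute the ansatz u = A x y^{2} into the left-hand side.
Derivatives of the ansatz:
  u_yy = 2 A x
  u_xxxx = 0
  u_xx = 0
Term by term:
  1/3·u_yy = \frac{2 A x}{3}
  4·u_xxxx = 0
  2/3·u_xx = 0
So the left-hand side equals
  \frac{2 A x}{3}
This must equal f(x, y) = - \frac{2 x}{3} identically.
Matching coefficients of the independent functions:
  [x]:  \frac{2 A}{3} = - \frac{2}{3}
Solving: A = -1.
Check against the point condition:
  u(1, 1) = -1  ⟹  A = -1  ✓
Hence u(x, y) = - x y^{2}.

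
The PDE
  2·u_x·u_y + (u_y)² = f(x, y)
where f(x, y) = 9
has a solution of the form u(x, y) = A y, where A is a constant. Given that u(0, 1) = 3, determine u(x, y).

Substitute the ansatz u = A y into the left-hand side.
Derivatives of the ansatz:
  u_x = 0
  u_y = A
Term by term:
  2·u_x·u_y = 0
  (u_y)² = A^{2}
So the left-hand side equals
  A^{2}
This must equal f(x, y) = 9 identically.
Matching coefficients of the independent functions:
  [constant term]:  A^{2} = 9
These equations allow (A) = (-3) or (3).
Impose the point condition(s):
  u(0, 1) = 3  ⟹  A = 3
Only A = 3 satisfies everything.
Hence u(x, y) = 3 y.

Answer: u(x, y) = 3 y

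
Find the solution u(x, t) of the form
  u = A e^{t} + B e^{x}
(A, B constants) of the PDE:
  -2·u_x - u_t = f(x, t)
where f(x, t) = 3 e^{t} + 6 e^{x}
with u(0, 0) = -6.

Answer: u(x, t) = - 3 e^{t} - 3 e^{x}

Derivation:
Substitute the ansatz u = A e^{t} + B e^{x} into the left-hand side.
Derivatives of the ansatz:
  u_x = B e^{x}
  u_t = A e^{t}
Term by term:
  -2·u_x = - 2 B e^{x}
  -u_t = - A e^{t}
So the left-hand side equals
  - A e^{t} - 2 B e^{x}
This must equal f(x, t) = 3 e^{t} + 6 e^{x} identically.
Matching coefficients of the independent functions:
  [e^{t}]:  - A = 3
  [e^{x}]:  - 2 B = 6
Solving: A = -3, B = -3.
Check against the point condition:
  u(0, 0) = -6  ⟹  A + B = -6  ✓
Hence u(x, t) = - 3 e^{t} - 3 e^{x}.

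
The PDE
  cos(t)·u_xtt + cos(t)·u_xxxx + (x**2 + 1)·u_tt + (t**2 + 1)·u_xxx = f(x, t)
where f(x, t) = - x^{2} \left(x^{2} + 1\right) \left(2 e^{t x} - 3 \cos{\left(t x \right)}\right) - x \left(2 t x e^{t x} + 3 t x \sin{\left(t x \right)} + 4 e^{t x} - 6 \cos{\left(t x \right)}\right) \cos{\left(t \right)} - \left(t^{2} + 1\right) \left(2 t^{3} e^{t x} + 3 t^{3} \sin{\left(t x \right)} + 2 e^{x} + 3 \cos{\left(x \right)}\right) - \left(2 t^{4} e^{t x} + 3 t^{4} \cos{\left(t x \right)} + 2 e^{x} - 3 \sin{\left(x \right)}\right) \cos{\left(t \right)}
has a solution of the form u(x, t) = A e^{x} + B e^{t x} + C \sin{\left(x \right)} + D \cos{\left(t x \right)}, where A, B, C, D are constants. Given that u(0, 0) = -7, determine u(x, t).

Substitute the ansatz u = A e^{x} + B e^{t x} + C \sin{\left(x \right)} + D \cos{\left(t x \right)} into the left-hand side.
Derivatives of the ansatz:
  u_xtt = B t x^{2} e^{t x} + 2 B x e^{t x} + D t x^{2} \sin{\left(t x \right)} - 2 D x \cos{\left(t x \right)}
  u_xxxx = A e^{x} + B t^{4} e^{t x} + C \sin{\left(x \right)} + D t^{4} \cos{\left(t x \right)}
  u_tt = B x^{2} e^{t x} - D x^{2} \cos{\left(t x \right)}
  u_xxx = A e^{x} + B t^{3} e^{t x} - C \cos{\left(x \right)} + D t^{3} \sin{\left(t x \right)}
Term by term:
  cos(t)·u_xtt = B t x^{2} e^{t x} \cos{\left(t \right)} + 2 B x e^{t x} \cos{\left(t \right)} + D t x^{2} \sin{\left(t x \right)} \cos{\left(t \right)} - 2 D x \cos{\left(t \right)} \cos{\left(t x \right)}
  cos(t)·u_xxxx = A e^{x} \cos{\left(t \right)} + B t^{4} e^{t x} \cos{\left(t \right)} + C \sin{\left(x \right)} \cos{\left(t \right)} + D t^{4} \cos{\left(t \right)} \cos{\left(t x \right)}
  (x**2 + 1)·u_tt = B x^{4} e^{t x} + B x^{2} e^{t x} - D x^{4} \cos{\left(t x \right)} - D x^{2} \cos{\left(t x \right)}
  (t**2 + 1)·u_xxx = A t^{2} e^{x} + A e^{x} + B t^{5} e^{t x} + B t^{3} e^{t x} - C t^{2} \cos{\left(x \right)} - C \cos{\left(x \right)} + D t^{5} \sin{\left(t x \right)} + D t^{3} \sin{\left(t x \right)}
So the left-hand side equals
  A t^{2} e^{x} + A e^{x} \cos{\left(t \right)} + A e^{x} + B t^{5} e^{t x} + B t^{4} e^{t x} \cos{\left(t \right)} + B t^{3} e^{t x} + B t x^{2} e^{t x} \cos{\left(t \right)} + B x^{4} e^{t x} + B x^{2} e^{t x} + 2 B x e^{t x} \cos{\left(t \right)} - C t^{2} \cos{\left(x \right)} + C \sin{\left(x \right)} \cos{\left(t \right)} - C \cos{\left(x \right)} + D t^{5} \sin{\left(t x \right)} + D t^{4} \cos{\left(t \right)} \cos{\left(t x \right)} + D t^{3} \sin{\left(t x \right)} + D t x^{2} \sin{\left(t x \right)} \cos{\left(t \right)} - D x^{4} \cos{\left(t x \right)} - D x^{2} \cos{\left(t x \right)} - 2 D x \cos{\left(t \right)} \cos{\left(t x \right)}
This must equal f(x, t) identically; expanded, f = - 2 t^{5} e^{t x} - 3 t^{5} \sin{\left(t x \right)} - 2 t^{4} e^{t x} \cos{\left(t \right)} - 3 t^{4} \cos{\left(t \right)} \cos{\left(t x \right)} - 2 t^{3} e^{t x} - 3 t^{3} \sin{\left(t x \right)} - 2 t^{2} e^{x} - 3 t^{2} \cos{\left(x \right)} - 2 t x^{2} e^{t x} \cos{\left(t \right)} - 3 t x^{2} \sin{\left(t x \right)} \cos{\left(t \right)} - 2 x^{4} e^{t x} + 3 x^{4} \cos{\left(t x \right)} - 2 x^{2} e^{t x} + 3 x^{2} \cos{\left(t x \right)} - 4 x e^{t x} \cos{\left(t \right)} + 6 x \cos{\left(t \right)} \cos{\left(t x \right)} - 2 e^{x} \cos{\left(t \right)} - 2 e^{x} + 3 \sin{\left(x \right)} \cos{\left(t \right)} - 3 \cos{\left(x \right)}.
Matching coefficients of the independent functions:
(each divided by its leading coefficient; functions giving the same equation are listed together)
  [t^{2} e^{x}, e^{x} \cos{\left(t \right)}, e^{x}]:  A + 2 = 0
  [t^{2} \cos{\left(x \right)}, \sin{\left(x \right)} \cos{\left(t \right)}, \cos{\left(x \right)}]:  C - 3 = 0
  [t^{3} e^{t x}, t^{5} e^{t x}, x^{2} e^{t x}, …]:  B + 2 = 0
  [t^{3} \sin{\left(t x \right)}, t^{5} \sin{\left(t x \right)}, x^{2} \cos{\left(t x \right)}, …]:  D + 3 = 0
Solving: A = -2, B = -2, C = 3, D = -3.
Check against the point condition:
  u(0, 0) = -7  ⟹  A + B + D = -7  ✓
Hence u(x, t) = - 2 e^{x} - 2 e^{t x} + 3 \sin{\left(x \right)} - 3 \cos{\left(t x \right)}.

Answer: u(x, t) = - 2 e^{x} - 2 e^{t x} + 3 \sin{\left(x \right)} - 3 \cos{\left(t x \right)}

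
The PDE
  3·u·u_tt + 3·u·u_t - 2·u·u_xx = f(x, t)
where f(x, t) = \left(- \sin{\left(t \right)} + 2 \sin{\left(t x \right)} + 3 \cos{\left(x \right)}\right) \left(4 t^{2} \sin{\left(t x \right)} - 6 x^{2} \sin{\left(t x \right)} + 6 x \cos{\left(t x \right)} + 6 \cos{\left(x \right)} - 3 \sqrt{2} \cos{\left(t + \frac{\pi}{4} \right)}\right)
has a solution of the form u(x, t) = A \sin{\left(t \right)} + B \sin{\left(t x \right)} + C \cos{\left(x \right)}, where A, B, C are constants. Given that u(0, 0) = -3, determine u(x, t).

Substitute the ansatz u = A \sin{\left(t \right)} + B \sin{\left(t x \right)} + C \cos{\left(x \right)} into the left-hand side.
Derivatives of the ansatz:
  u_tt = - A \sin{\left(t \right)} - B x^{2} \sin{\left(t x \right)}
  u_t = A \cos{\left(t \right)} + B x \cos{\left(t x \right)}
  u_xx = - B t^{2} \sin{\left(t x \right)} - C \cos{\left(x \right)}
Term by term:
  3·u·u_tt = - 3 A^{2} \sin^{2}{\left(t \right)} - 3 A B x^{2} \sin{\left(t \right)} \sin{\left(t x \right)} - 3 A B \sin{\left(t \right)} \sin{\left(t x \right)} - 3 A C \sin{\left(t \right)} \cos{\left(x \right)} - 3 B^{2} x^{2} \sin^{2}{\left(t x \right)} - 3 B C x^{2} \sin{\left(t x \right)} \cos{\left(x \right)}
  3·u·u_t = 3 A^{2} \sin{\left(t \right)} \cos{\left(t \right)} + 3 A B x \sin{\left(t \right)} \cos{\left(t x \right)} + 3 A B \sin{\left(t x \right)} \cos{\left(t \right)} + 3 A C \cos{\left(t \right)} \cos{\left(x \right)} + 3 B^{2} x \sin{\left(t x \right)} \cos{\left(t x \right)} + 3 B C x \cos{\left(x \right)} \cos{\left(t x \right)}
  -2·u·u_xx = 2 A B t^{2} \sin{\left(t \right)} \sin{\left(t x \right)} + 2 A C \sin{\left(t \right)} \cos{\left(x \right)} + 2 B^{2} t^{2} \sin^{2}{\left(t x \right)} + 2 B C t^{2} \sin{\left(t x \right)} \cos{\left(x \right)} + 2 B C \sin{\left(t x \right)} \cos{\left(x \right)} + 2 C^{2} \cos^{2}{\left(x \right)}
So the left-hand side equals
  - 3 A^{2} \sin^{2}{\left(t \right)} + 3 A^{2} \sin{\left(t \right)} \cos{\left(t \right)} + 2 A B t^{2} \sin{\left(t \right)} \sin{\left(t x \right)} - 3 A B x^{2} \sin{\left(t \right)} \sin{\left(t x \right)} + 3 A B x \sin{\left(t \right)} \cos{\left(t x \right)} - 3 A B \sin{\left(t \right)} \sin{\left(t x \right)} + 3 A B \sin{\left(t x \right)} \cos{\left(t \right)} - A C \sin{\left(t \right)} \cos{\left(x \right)} + 3 A C \cos{\left(t \right)} \cos{\left(x \right)} + 2 B^{2} t^{2} \sin^{2}{\left(t x \right)} - 3 B^{2} x^{2} \sin^{2}{\left(t x \right)} + 3 B^{2} x \sin{\left(t x \right)} \cos{\left(t x \right)} + 2 B C t^{2} \sin{\left(t x \right)} \cos{\left(x \right)} - 3 B C x^{2} \sin{\left(t x \right)} \cos{\left(x \right)} + 3 B C x \cos{\left(x \right)} \cos{\left(t x \right)} + 2 B C \sin{\left(t x \right)} \cos{\left(x \right)} + 2 C^{2} \cos^{2}{\left(x \right)}
This must equal f(x, t) identically; expanded, f = - 4 t^{2} \sin{\left(t \right)} \sin{\left(t x \right)} + 8 t^{2} \sin^{2}{\left(t x \right)} + 12 t^{2} \sin{\left(t x \right)} \cos{\left(x \right)} + 6 x^{2} \sin{\left(t \right)} \sin{\left(t x \right)} - 12 x^{2} \sin^{2}{\left(t x \right)} - 18 x^{2} \sin{\left(t x \right)} \cos{\left(x \right)} - 6 x \sin{\left(t \right)} \cos{\left(t x \right)} + 12 x \sin{\left(t x \right)} \cos{\left(t x \right)} + 18 x \cos{\left(x \right)} \cos{\left(t x \right)} - 3 \sin^{2}{\left(t \right)} + 6 \sin{\left(t \right)} \sin{\left(t x \right)} + 3 \sin{\left(t \right)} \cos{\left(t \right)} + 3 \sin{\left(t \right)} \cos{\left(x \right)} - 6 \sin{\left(t x \right)} \cos{\left(t \right)} + 12 \sin{\left(t x \right)} \cos{\left(x \right)} - 9 \cos{\left(t \right)} \cos{\left(x \right)} + 18 \cos^{2}{\left(x \right)}.
Matching coefficients of the independent functions:
(each divided by its leading coefficient; functions giving the same equation are listed together)
  [t^{2} \sin^{2}{\left(t x \right)}, x^{2} \sin^{2}{\left(t x \right)}, x \sin{\left(t x \right)} \cos{\left(t x \right)}]:  B^{2} - 4 = 0
  [\sin{\left(t \right)} \sin{\left(t x \right)}, \sin{\left(t x \right)} \cos{\left(t \right)}, t^{2} \sin{\left(t \right)} \sin{\left(t x \right)}, …]:  A B + 2 = 0
  [\sin{\left(t \right)} \cos{\left(t \right)}, \sin^{2}{\left(t \right)}]:  A^{2} - 1 = 0
  [\sin{\left(t \right)} \cos{\left(x \right)}, \cos{\left(t \right)} \cos{\left(x \right)}]:  A C + 3 = 0
  [\sin{\left(t x \right)} \cos{\left(x \right)}, t^{2} \sin{\left(t x \right)} \cos{\left(x \right)}, x \cos{\left(x \right)} \cos{\left(t x \right)}, …]:  B C - 6 = 0
  [\cos^{2}{\left(x \right)}]:  C^{2} - 9 = 0
These equations allow (A, B, C) = (-1, 2, 3) or (1, -2, -3).
Impose the point condition(s):
  u(0, 0) = -3  ⟹  C = -3
Only A = 1, B = -2, C = -3 satisfies everything.
Hence u(x, t) = \sin{\left(t \right)} - 2 \sin{\left(t x \right)} - 3 \cos{\left(x \right)}.

Answer: u(x, t) = \sin{\left(t \right)} - 2 \sin{\left(t x \right)} - 3 \cos{\left(x \right)}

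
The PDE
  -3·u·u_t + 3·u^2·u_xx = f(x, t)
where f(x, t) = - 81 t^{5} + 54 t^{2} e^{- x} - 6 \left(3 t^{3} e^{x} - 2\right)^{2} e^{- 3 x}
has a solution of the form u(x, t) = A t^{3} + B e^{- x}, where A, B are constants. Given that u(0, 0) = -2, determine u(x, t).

Substitute the ansatz u = A t^{3} + B e^{- x} into the left-hand side.
Derivatives of the ansatz:
  u_t = 3 A t^{2}
  u_xx = B e^{- x}
Term by term:
  -3·u·u_t = - 9 A^{2} t^{5} - 9 A B t^{2} e^{- x}
  3·u^2·u_xx = 3 A^{2} B t^{6} e^{- x} + 6 A B^{2} t^{3} e^{- 2 x} + 3 B^{3} e^{- 3 x}
So the left-hand side equals
  3 A^{2} B t^{6} e^{- x} - 9 A^{2} t^{5} + 6 A B^{2} t^{3} e^{- 2 x} - 9 A B t^{2} e^{- x} + 3 B^{3} e^{- 3 x}
This must equal f(x, t) identically; expanded, f = - 54 t^{6} e^{- x} - 81 t^{5} + 72 t^{3} e^{- 2 x} + 54 t^{2} e^{- x} - 24 e^{- 3 x}.
Matching coefficients of the independent functions:
  [t^{5}]:  - 9 A^{2} = -81
  [t^{2} e^{- x}]:  - 9 A B = 54
  [t^{3} e^{- 2 x}]:  6 A B^{2} = 72
  [t^{6} e^{- x}]:  3 A^{2} B = -54
  [e^{- 3 x}]:  3 B^{3} = -24
Solving: A = 3, B = -2.
Check against the point condition:
  u(0, 0) = -2  ⟹  B = -2  ✓
Hence u(x, t) = 3 t^{3} - 2 e^{- x}.

Answer: u(x, t) = 3 t^{3} - 2 e^{- x}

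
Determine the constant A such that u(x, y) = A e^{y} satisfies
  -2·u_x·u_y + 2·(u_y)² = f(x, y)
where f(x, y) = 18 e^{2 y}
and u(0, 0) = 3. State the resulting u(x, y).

Substitute the ansatz u = A e^{y} into the left-hand side.
Derivatives of the ansatz:
  u_x = 0
  u_y = A e^{y}
Term by term:
  -2·u_x·u_y = 0
  2·(u_y)² = 2 A^{2} e^{2 y}
So the left-hand side equals
  2 A^{2} e^{2 y}
This must equal f(x, y) = 18 e^{2 y} identically.
Matching coefficients of the independent functions:
  [e^{2 y}]:  2 A^{2} = 18
These equations allow (A) = (-3) or (3).
Impose the point condition(s):
  u(0, 0) = 3  ⟹  A = 3
Only A = 3 satisfies everything.
Hence u(x, y) = 3 e^{y}.

Answer: u(x, y) = 3 e^{y}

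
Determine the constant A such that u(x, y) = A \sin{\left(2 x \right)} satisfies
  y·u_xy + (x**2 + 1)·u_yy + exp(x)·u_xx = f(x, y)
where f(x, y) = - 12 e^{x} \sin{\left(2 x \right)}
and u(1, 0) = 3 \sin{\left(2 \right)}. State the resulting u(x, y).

Substitute the ansatz u = A \sin{\left(2 x \right)} into the left-hand side.
Derivatives of the ansatz:
  u_xy = 0
  u_yy = 0
  u_xx = - 4 A \sin{\left(2 x \right)}
Term by term:
  y·u_xy = 0
  (x**2 + 1)·u_yy = 0
  exp(x)·u_xx = - 4 A e^{x} \sin{\left(2 x \right)}
So the left-hand side equals
  - 4 A e^{x} \sin{\left(2 x \right)}
This must equal f(x, y) = - 12 e^{x} \sin{\left(2 x \right)} identically.
Matching coefficients of the independent functions:
  [e^{x} \sin{\left(2 x \right)}]:  - 4 A = -12
Solving: A = 3.
Check against the point condition:
  u(1, 0) = 3 \sin{\left(2 \right)}  ⟹  A \sin{\left(2 \right)} = 3 \sin{\left(2 \right)}  ✓
Hence u(x, y) = 3 \sin{\left(2 x \right)}.

Answer: u(x, y) = 3 \sin{\left(2 x \right)}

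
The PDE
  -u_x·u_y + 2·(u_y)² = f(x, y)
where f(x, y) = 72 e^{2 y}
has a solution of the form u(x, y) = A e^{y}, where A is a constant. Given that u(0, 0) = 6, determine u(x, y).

Substitute the ansatz u = A e^{y} into the left-hand side.
Derivatives of the ansatz:
  u_x = 0
  u_y = A e^{y}
Term by term:
  -u_x·u_y = 0
  2·(u_y)² = 2 A^{2} e^{2 y}
So the left-hand side equals
  2 A^{2} e^{2 y}
This must equal f(x, y) = 72 e^{2 y} identically.
Matching coefficients of the independent functions:
  [e^{2 y}]:  2 A^{2} = 72
These equations allow (A) = (-6) or (6).
Impose the point condition(s):
  u(0, 0) = 6  ⟹  A = 6
Only A = 6 satisfies everything.
Hence u(x, y) = 6 e^{y}.

Answer: u(x, y) = 6 e^{y}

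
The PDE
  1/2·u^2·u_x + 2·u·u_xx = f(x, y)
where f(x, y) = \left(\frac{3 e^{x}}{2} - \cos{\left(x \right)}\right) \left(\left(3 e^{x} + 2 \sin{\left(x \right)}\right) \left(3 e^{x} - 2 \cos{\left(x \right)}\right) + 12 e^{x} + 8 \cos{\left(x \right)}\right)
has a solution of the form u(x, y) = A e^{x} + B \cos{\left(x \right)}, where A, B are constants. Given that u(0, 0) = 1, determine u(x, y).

Substitute the ansatz u = A e^{x} + B \cos{\left(x \right)} into the left-hand side.
Derivatives of the ansatz:
  u_x = A e^{x} - B \sin{\left(x \right)}
  u_xx = A e^{x} - B \cos{\left(x \right)}
Term by term:
  1/2·u^2·u_x = \frac{A^{3} e^{3 x}}{2} - \frac{A^{2} B e^{2 x} \sin{\left(x \right)}}{2} + A^{2} B e^{2 x} \cos{\left(x \right)} - A B^{2} e^{x} \sin{\left(x \right)} \cos{\left(x \right)} + \frac{A B^{2} e^{x} \cos^{2}{\left(x \right)}}{2} - \frac{B^{3} \sin{\left(x \right)} \cos^{2}{\left(x \right)}}{2}
  2·u·u_xx = 2 A^{2} e^{2 x} - 2 B^{2} \cos^{2}{\left(x \right)}
So the left-hand side equals
  \frac{A^{3} e^{3 x}}{2} - \frac{A^{2} B e^{2 x} \sin{\left(x \right)}}{2} + A^{2} B e^{2 x} \cos{\left(x \right)} + 2 A^{2} e^{2 x} - A B^{2} e^{x} \sin{\left(x \right)} \cos{\left(x \right)} + \frac{A B^{2} e^{x} \cos^{2}{\left(x \right)}}{2} - \frac{B^{3} \sin{\left(x \right)} \cos^{2}{\left(x \right)}}{2} - 2 B^{2} \cos^{2}{\left(x \right)}
This must equal f(x, y) identically; expanded, f = \frac{27 e^{3 x}}{2} + 9 e^{2 x} \sin{\left(x \right)} - 18 e^{2 x} \cos{\left(x \right)} + 18 e^{2 x} - 12 e^{x} \sin{\left(x \right)} \cos{\left(x \right)} + 6 e^{x} \cos^{2}{\left(x \right)} + 4 \sin{\left(x \right)} \cos^{2}{\left(x \right)} - 8 \cos^{2}{\left(x \right)}.
Matching coefficients of the independent functions:
  [e^{x} \cos^{2}{\left(x \right)}]:  \frac{A B^{2}}{2} = 6
  [e^{2 x} \sin{\left(x \right)}]:  - \frac{A^{2} B}{2} = 9
  [e^{2 x} \cos{\left(x \right)}]:  A^{2} B = -18
  [\sin{\left(x \right)} \cos^{2}{\left(x \right)}]:  - \frac{B^{3}}{2} = 4
  [e^{x} \sin{\left(x \right)} \cos{\left(x \right)}]:  - A B^{2} = -12
  [e^{2 x}]:  2 A^{2} = 18
  [e^{3 x}]:  \frac{A^{3}}{2} = \frac{27}{2}
  [\cos^{2}{\left(x \right)}]:  - 2 B^{2} = -8
Solving: A = 3, B = -2.
Check against the point condition:
  u(0, 0) = 1  ⟹  A + B = 1  ✓
Hence u(x, y) = 3 e^{x} - 2 \cos{\left(x \right)}.

Answer: u(x, y) = 3 e^{x} - 2 \cos{\left(x \right)}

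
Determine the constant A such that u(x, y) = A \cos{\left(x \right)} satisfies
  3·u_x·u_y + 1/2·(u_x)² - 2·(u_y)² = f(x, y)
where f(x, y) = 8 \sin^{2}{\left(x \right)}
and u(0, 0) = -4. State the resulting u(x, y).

Substitute the ansatz u = A \cos{\left(x \right)} into the left-hand side.
Derivatives of the ansatz:
  u_x = - A \sin{\left(x \right)}
  u_y = 0
Term by term:
  3·u_x·u_y = 0
  1/2·(u_x)² = \frac{A^{2} \sin^{2}{\left(x \right)}}{2}
  -2·(u_y)² = 0
So the left-hand side equals
  \frac{A^{2} \sin^{2}{\left(x \right)}}{2}
This must equal f(x, y) = 8 \sin^{2}{\left(x \right)} identically.
Matching coefficients of the independent functions:
  [\sin^{2}{\left(x \right)}]:  \frac{A^{2}}{2} = 8
These equations allow (A) = (-4) or (4).
Impose the point condition(s):
  u(0, 0) = -4  ⟹  A = -4
Only A = -4 satisfies everything.
Hence u(x, y) = - 4 \cos{\left(x \right)}.

Answer: u(x, y) = - 4 \cos{\left(x \right)}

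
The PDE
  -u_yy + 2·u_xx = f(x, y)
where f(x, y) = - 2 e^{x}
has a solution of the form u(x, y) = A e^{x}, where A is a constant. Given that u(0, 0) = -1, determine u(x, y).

Substitute the ansatz u = A e^{x} into the left-hand side.
Derivatives of the ansatz:
  u_yy = 0
  u_xx = A e^{x}
Term by term:
  -u_yy = 0
  2·u_xx = 2 A e^{x}
So the left-hand side equals
  2 A e^{x}
This must equal f(x, y) = - 2 e^{x} identically.
Matching coefficients of the independent functions:
  [e^{x}]:  2 A = -2
Solving: A = -1.
Check against the point condition:
  u(0, 0) = -1  ⟹  A = -1  ✓
Hence u(x, y) = - e^{x}.

Answer: u(x, y) = - e^{x}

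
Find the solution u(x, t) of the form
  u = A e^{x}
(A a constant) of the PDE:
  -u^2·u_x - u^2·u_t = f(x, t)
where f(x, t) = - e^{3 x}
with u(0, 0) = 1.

Answer: u(x, t) = e^{x}

Derivation:
Substitute the ansatz u = A e^{x} into the left-hand side.
Derivatives of the ansatz:
  u_x = A e^{x}
  u_t = 0
Term by term:
  -u^2·u_x = - A^{3} e^{3 x}
  -u^2·u_t = 0
So the left-hand side equals
  - A^{3} e^{3 x}
This must equal f(x, t) = - e^{3 x} identically.
Matching coefficients of the independent functions:
  [e^{3 x}]:  - A^{3} = -1
Solving: A = 1.
Check against the point condition:
  u(0, 0) = 1  ⟹  A = 1  ✓
Hence u(x, t) = e^{x}.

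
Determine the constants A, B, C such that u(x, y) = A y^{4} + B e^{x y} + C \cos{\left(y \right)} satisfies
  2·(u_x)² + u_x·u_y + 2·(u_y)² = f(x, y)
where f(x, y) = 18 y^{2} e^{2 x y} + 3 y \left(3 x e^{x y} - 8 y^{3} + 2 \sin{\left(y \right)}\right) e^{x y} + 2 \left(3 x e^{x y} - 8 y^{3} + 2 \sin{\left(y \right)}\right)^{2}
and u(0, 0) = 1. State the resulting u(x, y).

Answer: u(x, y) = - 2 y^{4} + 3 e^{x y} - 2 \cos{\left(y \right)}

Derivation:
Substitute the ansatz u = A y^{4} + B e^{x y} + C \cos{\left(y \right)} into the left-hand side.
Derivatives of the ansatz:
  u_x = B y e^{x y}
  u_y = 4 A y^{3} + B x e^{x y} - C \sin{\left(y \right)}
Term by term:
  2·(u_x)² = 2 B^{2} y^{2} e^{2 x y}
  u_x·u_y = 4 A B y^{4} e^{x y} + B^{2} x y e^{2 x y} - B C y e^{x y} \sin{\left(y \right)}
  2·(u_y)² = 32 A^{2} y^{6} + 16 A B x y^{3} e^{x y} - 16 A C y^{3} \sin{\left(y \right)} + 2 B^{2} x^{2} e^{2 x y} - 4 B C x e^{x y} \sin{\left(y \right)} + 2 C^{2} \sin^{2}{\left(y \right)}
So the left-hand side equals
  32 A^{2} y^{6} + 16 A B x y^{3} e^{x y} + 4 A B y^{4} e^{x y} - 16 A C y^{3} \sin{\left(y \right)} + 2 B^{2} x^{2} e^{2 x y} + B^{2} x y e^{2 x y} + 2 B^{2} y^{2} e^{2 x y} - 4 B C x e^{x y} \sin{\left(y \right)} - B C y e^{x y} \sin{\left(y \right)} + 2 C^{2} \sin^{2}{\left(y \right)}
This must equal f(x, y) identically; expanded, f = 18 x^{2} e^{2 x y} - 96 x y^{3} e^{x y} + 9 x y e^{2 x y} + 24 x e^{x y} \sin{\left(y \right)} + 128 y^{6} - 24 y^{4} e^{x y} - 64 y^{3} \sin{\left(y \right)} + 18 y^{2} e^{2 x y} + 6 y e^{x y} \sin{\left(y \right)} + 8 \sin^{2}{\left(y \right)}.
Matching coefficients of the independent functions:
  [y^{6}]:  32 A^{2} = 128
  [x^{2} e^{2 x y}, y^{2} e^{2 x y}]:  2 B^{2} = 18
  [y^{3} \sin{\left(y \right)}]:  - 16 A C = -64
  [y^{4} e^{x y}]:  4 A B = -24
  [x y e^{2 x y}]:  B^{2} = 9
  [x y^{3} e^{x y}]:  16 A B = -96
  [x e^{x y} \sin{\left(y \right)}]:  - 4 B C = 24
  [y e^{x y} \sin{\left(y \right)}]:  - B C = 6
  [\sin^{2}{\left(y \right)}]:  2 C^{2} = 8
These equations allow (A, B, C) = (-2, 3, -2) or (2, -3, 2).
Impose the point condition(s):
  u(0, 0) = 1  ⟹  B + C = 1
Only A = -2, B = 3, C = -2 satisfies everything.
Hence u(x, y) = - 2 y^{4} + 3 e^{x y} - 2 \cos{\left(y \right)}.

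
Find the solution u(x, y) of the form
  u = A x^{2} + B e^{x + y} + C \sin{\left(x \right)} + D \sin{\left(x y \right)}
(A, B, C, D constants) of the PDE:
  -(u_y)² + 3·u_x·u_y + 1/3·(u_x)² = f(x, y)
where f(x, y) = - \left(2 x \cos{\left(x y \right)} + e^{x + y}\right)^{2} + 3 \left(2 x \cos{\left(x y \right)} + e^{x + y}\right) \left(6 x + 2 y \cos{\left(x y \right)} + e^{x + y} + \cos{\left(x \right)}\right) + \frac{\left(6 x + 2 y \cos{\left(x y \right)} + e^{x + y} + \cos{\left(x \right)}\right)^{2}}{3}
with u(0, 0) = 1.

Substitute the ansatz u = A x^{2} + B e^{x + y} + C \sin{\left(x \right)} + D \sin{\left(x y \right)} into the left-hand side.
Derivatives of the ansatz:
  u_y = B e^{x} e^{y} + D x \cos{\left(x y \right)}
  u_x = 2 A x + B e^{x} e^{y} + C \cos{\left(x \right)} + D y \cos{\left(x y \right)}
Term by term:
  -(u_y)² = - B^{2} e^{2 x} e^{2 y} - 2 B D x e^{x} e^{y} \cos{\left(x y \right)} - D^{2} x^{2} \cos^{2}{\left(x y \right)}
  3·u_x·u_y = 6 A B x e^{x} e^{y} + 6 A D x^{2} \cos{\left(x y \right)} + 3 B^{2} e^{2 x} e^{2 y} + 3 B C e^{x} e^{y} \cos{\left(x \right)} + 3 B D x e^{x} e^{y} \cos{\left(x y \right)} + 3 B D y e^{x} e^{y} \cos{\left(x y \right)} + 3 C D x \cos{\left(x \right)} \cos{\left(x y \right)} + 3 D^{2} x y \cos^{2}{\left(x y \right)}
  1/3·(u_x)² = \frac{4 A^{2} x^{2}}{3} + \frac{4 A B x e^{x} e^{y}}{3} + \frac{4 A C x \cos{\left(x \right)}}{3} + \frac{4 A D x y \cos{\left(x y \right)}}{3} + \frac{B^{2} e^{2 x} e^{2 y}}{3} + \frac{2 B C e^{x} e^{y} \cos{\left(x \right)}}{3} + \frac{2 B D y e^{x} e^{y} \cos{\left(x y \right)}}{3} + \frac{C^{2} \cos^{2}{\left(x \right)}}{3} + \frac{2 C D y \cos{\left(x \right)} \cos{\left(x y \right)}}{3} + \frac{D^{2} y^{2} \cos^{2}{\left(x y \right)}}{3}
So the left-hand side equals
  \frac{4 A^{2} x^{2}}{3} + \frac{22 A B x e^{x} e^{y}}{3} + \frac{4 A C x \cos{\left(x \right)}}{3} + 6 A D x^{2} \cos{\left(x y \right)} + \frac{4 A D x y \cos{\left(x y \right)}}{3} + \frac{7 B^{2} e^{2 x} e^{2 y}}{3} + \frac{11 B C e^{x} e^{y} \cos{\left(x \right)}}{3} + B D x e^{x} e^{y} \cos{\left(x y \right)} + \frac{11 B D y e^{x} e^{y} \cos{\left(x y \right)}}{3} + \frac{C^{2} \cos^{2}{\left(x \right)}}{3} + 3 C D x \cos{\left(x \right)} \cos{\left(x y \right)} + \frac{2 C D y \cos{\left(x \right)} \cos{\left(x y \right)}}{3} - D^{2} x^{2} \cos^{2}{\left(x y \right)} + 3 D^{2} x y \cos^{2}{\left(x y \right)} + \frac{D^{2} y^{2} \cos^{2}{\left(x y \right)}}{3}
This must equal f(x, y) identically; expanded, f = - 4 x^{2} \cos^{2}{\left(x y \right)} + 36 x^{2} \cos{\left(x y \right)} + 12 x^{2} + 12 x y \cos^{2}{\left(x y \right)} + 8 x y \cos{\left(x y \right)} + 2 x e^{x} e^{y} \cos{\left(x y \right)} + 22 x e^{x} e^{y} + 6 x \cos{\left(x \right)} \cos{\left(x y \right)} + 4 x \cos{\left(x \right)} + \frac{4 y^{2} \cos^{2}{\left(x y \right)}}{3} + \frac{22 y e^{x} e^{y} \cos{\left(x y \right)}}{3} + \frac{4 y \cos{\left(x \right)} \cos{\left(x y \right)}}{3} + \frac{7 e^{2 x} e^{2 y}}{3} + \frac{11 e^{x} e^{y} \cos{\left(x \right)}}{3} + \frac{\cos^{2}{\left(x \right)}}{3}.
Matching coefficients of the independent functions:
(each divided by its leading coefficient; functions giving the same equation are listed together)
  [x^{2}]:  A^{2} - 9 = 0
  [x \cos{\left(x \right)}]:  A C - 3 = 0
  [x^{2} \cos{\left(x y \right)}, x y \cos{\left(x y \right)}]:  A D - 6 = 0
  [x^{2} \cos^{2}{\left(x y \right)}, y^{2} \cos^{2}{\left(x y \right)}, x y \cos^{2}{\left(x y \right)}]:  D^{2} - 4 = 0
  [e^{2 x} e^{2 y}]:  B^{2} - 1 = 0
  [x e^{x} e^{y}]:  A B - 3 = 0
  [x \cos{\left(x \right)} \cos{\left(x y \right)}, y \cos{\left(x \right)} \cos{\left(x y \right)}]:  C D - 2 = 0
  [e^{x} e^{y} \cos{\left(x \right)}]:  B C - 1 = 0
  [x e^{x} e^{y} \cos{\left(x y \right)}, y e^{x} e^{y} \cos{\left(x y \right)}]:  B D - 2 = 0
  [\cos^{2}{\left(x \right)}]:  C^{2} - 1 = 0
These equations allow (A, B, C, D) = (-3, -1, -1, -2) or (3, 1, 1, 2).
Impose the point condition(s):
  u(0, 0) = 1  ⟹  B = 1
Only A = 3, B = 1, C = 1, D = 2 satisfies everything.
Hence u(x, y) = 3 x^{2} + e^{x + y} + \sin{\left(x \right)} + 2 \sin{\left(x y \right)}.

Answer: u(x, y) = 3 x^{2} + e^{x + y} + \sin{\left(x \right)} + 2 \sin{\left(x y \right)}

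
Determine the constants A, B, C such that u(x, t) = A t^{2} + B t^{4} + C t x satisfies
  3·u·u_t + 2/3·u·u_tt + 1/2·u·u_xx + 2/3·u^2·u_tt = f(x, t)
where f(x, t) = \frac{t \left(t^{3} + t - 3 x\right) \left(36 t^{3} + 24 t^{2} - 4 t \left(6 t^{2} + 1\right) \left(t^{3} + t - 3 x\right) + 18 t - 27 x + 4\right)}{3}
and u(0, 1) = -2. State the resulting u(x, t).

Answer: u(x, t) = - t^{4} - t^{2} + 3 t x

Derivation:
Substitute the ansatz u = A t^{2} + B t^{4} + C t x into the left-hand side.
Derivatives of the ansatz:
  u_t = 2 A t + 4 B t^{3} + C x
  u_tt = 2 A + 12 B t^{2}
  u_xx = 0
Term by term:
  3·u·u_t = 6 A^{2} t^{3} + 18 A B t^{5} + 9 A C t^{2} x + 12 B^{2} t^{7} + 15 B C t^{4} x + 3 C^{2} t x^{2}
  2/3·u·u_tt = \frac{4 A^{2} t^{2}}{3} + \frac{28 A B t^{4}}{3} + \frac{4 A C t x}{3} + 8 B^{2} t^{6} + 8 B C t^{3} x
  1/2·u·u_xx = 0
  2/3·u^2·u_tt = \frac{4 A^{3} t^{4}}{3} + \frac{32 A^{2} B t^{6}}{3} + \frac{8 A^{2} C t^{3} x}{3} + \frac{52 A B^{2} t^{8}}{3} + \frac{56 A B C t^{5} x}{3} + \frac{4 A C^{2} t^{2} x^{2}}{3} + 8 B^{3} t^{10} + 16 B^{2} C t^{7} x + 8 B C^{2} t^{4} x^{2}
So the left-hand side equals
  \frac{4 A^{3} t^{4}}{3} + \frac{32 A^{2} B t^{6}}{3} + \frac{8 A^{2} C t^{3} x}{3} + 6 A^{2} t^{3} + \frac{4 A^{2} t^{2}}{3} + \frac{52 A B^{2} t^{8}}{3} + \frac{56 A B C t^{5} x}{3} + 18 A B t^{5} + \frac{28 A B t^{4}}{3} + \frac{4 A C^{2} t^{2} x^{2}}{3} + 9 A C t^{2} x + \frac{4 A C t x}{3} + 8 B^{3} t^{10} + 16 B^{2} C t^{7} x + 12 B^{2} t^{7} + 8 B^{2} t^{6} + 8 B C^{2} t^{4} x^{2} + 15 B C t^{4} x + 8 B C t^{3} x + 3 C^{2} t x^{2}
This must equal f(x, t) identically; expanded, f = - 8 t^{10} - \frac{52 t^{8}}{3} + 48 t^{7} x + 12 t^{7} - \frac{8 t^{6}}{3} + 56 t^{5} x + 18 t^{5} - 72 t^{4} x^{2} - 45 t^{4} x + 8 t^{4} - 16 t^{3} x + 6 t^{3} - 12 t^{2} x^{2} - 27 t^{2} x + \frac{4 t^{2}}{3} + 27 t x^{2} - 4 t x.
Matching coefficients of the independent functions:
(each divided by its leading coefficient; functions giving the same equation are listed together)
  [t^{2}, t^{3}]:  A^{2} - 1 = 0
  [t^{4}]:  A^{3} + 7 A B - 6 = 0
  [t^{5}]:  A B - 1 = 0
  [t^{6}]:  A^{2} B + \frac{3 B^{2}}{4} + \frac{1}{4} = 0
  [t^{7}]:  B^{2} - 1 = 0
  [t^{8}]:  A B^{2} + 1 = 0
  [t^{10}]:  B^{3} + 1 = 0
  [t x, t^{2} x]:  A C + 3 = 0
  [t x^{2}]:  C^{2} - 9 = 0
  [t^{2} x^{2}]:  A C^{2} + 9 = 0
  [t^{3} x]:  A^{2} C + 3 B C + 6 = 0
  [t^{4} x]:  B C + 3 = 0
  [t^{4} x^{2}]:  B C^{2} + 9 = 0
  [t^{5} x]:  A B C - 3 = 0
  [t^{7} x]:  B^{2} C - 3 = 0
Solving: A = -1, B = -1, C = 3.
Check against the point condition:
  u(0, 1) = -2  ⟹  A + B = -2  ✓
Hence u(x, t) = - t^{4} - t^{2} + 3 t x.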